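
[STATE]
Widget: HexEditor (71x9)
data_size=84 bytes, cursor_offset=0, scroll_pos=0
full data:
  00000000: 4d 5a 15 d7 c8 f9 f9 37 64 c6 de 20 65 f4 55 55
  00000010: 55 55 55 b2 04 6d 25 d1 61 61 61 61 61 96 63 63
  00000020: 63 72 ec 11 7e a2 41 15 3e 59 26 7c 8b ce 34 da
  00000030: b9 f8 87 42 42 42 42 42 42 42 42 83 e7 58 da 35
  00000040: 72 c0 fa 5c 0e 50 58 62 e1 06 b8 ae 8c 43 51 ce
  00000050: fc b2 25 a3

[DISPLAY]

00000000  4D 5a 15 d7 c8 f9 f9 37  64 c6 de 20 65 f4 55 55  |MZ.....7d.
00000010  55 55 55 b2 04 6d 25 d1  61 61 61 61 61 96 63 63  |UUU..m%.aa
00000020  63 72 ec 11 7e a2 41 15  3e 59 26 7c 8b ce 34 da  |cr..~.A.>Y
00000030  b9 f8 87 42 42 42 42 42  42 42 42 83 e7 58 da 35  |...BBBBBBB
00000040  72 c0 fa 5c 0e 50 58 62  e1 06 b8 ae 8c 43 51 ce  |r..\.PXb..
00000050  fc b2 25 a3                                       |..%.      
                                                                       
                                                                       
                                                                       


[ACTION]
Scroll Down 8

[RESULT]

00000050  fc b2 25 a3                                       |..%.      
                                                                       
                                                                       
                                                                       
                                                                       
                                                                       
                                                                       
                                                                       
                                                                       


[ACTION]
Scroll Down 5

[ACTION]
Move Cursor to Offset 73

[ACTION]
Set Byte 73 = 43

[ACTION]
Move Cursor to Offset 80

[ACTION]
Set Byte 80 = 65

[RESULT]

00000050  65 b2 25 a3                                       |e.%.      
                                                                       
                                                                       
                                                                       
                                                                       
                                                                       
                                                                       
                                                                       
                                                                       


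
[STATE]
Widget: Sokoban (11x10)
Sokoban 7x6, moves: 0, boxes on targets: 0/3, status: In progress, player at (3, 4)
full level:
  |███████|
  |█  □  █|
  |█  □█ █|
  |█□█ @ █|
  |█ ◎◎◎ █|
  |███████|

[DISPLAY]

███████    
█  □  █    
█  □█ █    
█□█ @ █    
█ ◎◎◎ █    
███████    
Moves: 0  0
           
           
           


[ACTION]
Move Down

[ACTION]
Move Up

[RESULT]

███████    
█  □  █    
█  □█ █    
█□█ @ █    
█ ◎◎◎ █    
███████    
Moves: 2  0
           
           
           


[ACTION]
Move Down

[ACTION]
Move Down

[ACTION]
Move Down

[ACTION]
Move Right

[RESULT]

███████    
█  □  █    
█  □█ █    
█□█   █    
█ ◎◎◎@█    
███████    
Moves: 4  0
           
           
           


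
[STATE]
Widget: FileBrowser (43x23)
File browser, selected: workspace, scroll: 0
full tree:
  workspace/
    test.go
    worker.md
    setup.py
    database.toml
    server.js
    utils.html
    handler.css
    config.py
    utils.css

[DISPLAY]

> [-] workspace/                           
    test.go                                
    worker.md                              
    setup.py                               
    database.toml                          
    server.js                              
    utils.html                             
    handler.css                            
    config.py                              
    utils.css                              
                                           
                                           
                                           
                                           
                                           
                                           
                                           
                                           
                                           
                                           
                                           
                                           
                                           


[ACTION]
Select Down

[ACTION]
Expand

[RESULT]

  [-] workspace/                           
  > test.go                                
    worker.md                              
    setup.py                               
    database.toml                          
    server.js                              
    utils.html                             
    handler.css                            
    config.py                              
    utils.css                              
                                           
                                           
                                           
                                           
                                           
                                           
                                           
                                           
                                           
                                           
                                           
                                           
                                           


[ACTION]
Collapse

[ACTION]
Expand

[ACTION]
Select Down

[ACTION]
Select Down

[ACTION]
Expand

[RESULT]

  [-] workspace/                           
    test.go                                
    worker.md                              
  > setup.py                               
    database.toml                          
    server.js                              
    utils.html                             
    handler.css                            
    config.py                              
    utils.css                              
                                           
                                           
                                           
                                           
                                           
                                           
                                           
                                           
                                           
                                           
                                           
                                           
                                           


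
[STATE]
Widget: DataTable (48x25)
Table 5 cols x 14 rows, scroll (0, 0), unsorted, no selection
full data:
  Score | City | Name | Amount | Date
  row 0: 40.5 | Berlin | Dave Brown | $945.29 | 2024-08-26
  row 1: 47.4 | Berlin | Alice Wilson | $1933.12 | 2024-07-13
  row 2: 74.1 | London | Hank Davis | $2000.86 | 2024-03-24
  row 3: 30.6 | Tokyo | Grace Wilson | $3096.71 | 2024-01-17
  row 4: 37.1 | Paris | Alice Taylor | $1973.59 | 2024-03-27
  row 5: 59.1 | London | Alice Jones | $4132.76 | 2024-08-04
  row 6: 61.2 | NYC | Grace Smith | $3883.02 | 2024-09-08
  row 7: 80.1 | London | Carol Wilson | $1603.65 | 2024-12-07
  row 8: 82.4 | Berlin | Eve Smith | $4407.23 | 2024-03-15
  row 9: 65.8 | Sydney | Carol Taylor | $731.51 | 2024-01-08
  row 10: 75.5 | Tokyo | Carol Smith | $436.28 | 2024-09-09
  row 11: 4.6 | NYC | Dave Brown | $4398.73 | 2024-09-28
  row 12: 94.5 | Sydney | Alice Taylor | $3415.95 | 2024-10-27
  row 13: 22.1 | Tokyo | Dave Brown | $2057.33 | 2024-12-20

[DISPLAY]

Score│City  │Name        │Amount  │Date         
─────┼──────┼────────────┼────────┼──────────   
40.5 │Berlin│Dave Brown  │$945.29 │2024-08-26   
47.4 │Berlin│Alice Wilson│$1933.12│2024-07-13   
74.1 │London│Hank Davis  │$2000.86│2024-03-24   
30.6 │Tokyo │Grace Wilson│$3096.71│2024-01-17   
37.1 │Paris │Alice Taylor│$1973.59│2024-03-27   
59.1 │London│Alice Jones │$4132.76│2024-08-04   
61.2 │NYC   │Grace Smith │$3883.02│2024-09-08   
80.1 │London│Carol Wilson│$1603.65│2024-12-07   
82.4 │Berlin│Eve Smith   │$4407.23│2024-03-15   
65.8 │Sydney│Carol Taylor│$731.51 │2024-01-08   
75.5 │Tokyo │Carol Smith │$436.28 │2024-09-09   
4.6  │NYC   │Dave Brown  │$4398.73│2024-09-28   
94.5 │Sydney│Alice Taylor│$3415.95│2024-10-27   
22.1 │Tokyo │Dave Brown  │$2057.33│2024-12-20   
                                                
                                                
                                                
                                                
                                                
                                                
                                                
                                                
                                                


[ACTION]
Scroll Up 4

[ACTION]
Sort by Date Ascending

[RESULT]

Score│City  │Name        │Amount  │Date     ▲   
─────┼──────┼────────────┼────────┼──────────   
65.8 │Sydney│Carol Taylor│$731.51 │2024-01-08   
30.6 │Tokyo │Grace Wilson│$3096.71│2024-01-17   
82.4 │Berlin│Eve Smith   │$4407.23│2024-03-15   
74.1 │London│Hank Davis  │$2000.86│2024-03-24   
37.1 │Paris │Alice Taylor│$1973.59│2024-03-27   
47.4 │Berlin│Alice Wilson│$1933.12│2024-07-13   
59.1 │London│Alice Jones │$4132.76│2024-08-04   
40.5 │Berlin│Dave Brown  │$945.29 │2024-08-26   
61.2 │NYC   │Grace Smith │$3883.02│2024-09-08   
75.5 │Tokyo │Carol Smith │$436.28 │2024-09-09   
4.6  │NYC   │Dave Brown  │$4398.73│2024-09-28   
94.5 │Sydney│Alice Taylor│$3415.95│2024-10-27   
80.1 │London│Carol Wilson│$1603.65│2024-12-07   
22.1 │Tokyo │Dave Brown  │$2057.33│2024-12-20   
                                                
                                                
                                                
                                                
                                                
                                                
                                                
                                                
                                                


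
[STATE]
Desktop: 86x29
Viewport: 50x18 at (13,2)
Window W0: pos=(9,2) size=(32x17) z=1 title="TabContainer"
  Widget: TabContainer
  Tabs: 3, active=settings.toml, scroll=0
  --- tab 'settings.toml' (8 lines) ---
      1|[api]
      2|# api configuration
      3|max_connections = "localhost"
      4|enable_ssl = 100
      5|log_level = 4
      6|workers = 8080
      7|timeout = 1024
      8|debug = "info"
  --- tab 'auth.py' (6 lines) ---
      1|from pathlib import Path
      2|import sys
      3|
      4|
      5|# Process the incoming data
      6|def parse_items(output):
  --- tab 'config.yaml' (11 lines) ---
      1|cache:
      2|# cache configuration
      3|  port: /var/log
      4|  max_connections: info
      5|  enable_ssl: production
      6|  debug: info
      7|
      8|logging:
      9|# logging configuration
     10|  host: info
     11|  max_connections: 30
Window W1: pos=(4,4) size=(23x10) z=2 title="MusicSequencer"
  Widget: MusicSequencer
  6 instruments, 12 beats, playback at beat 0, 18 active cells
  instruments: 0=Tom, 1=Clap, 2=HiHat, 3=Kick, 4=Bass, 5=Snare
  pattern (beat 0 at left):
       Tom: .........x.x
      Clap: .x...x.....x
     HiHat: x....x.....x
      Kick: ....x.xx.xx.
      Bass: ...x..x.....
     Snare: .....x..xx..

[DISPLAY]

━━━━━━━━━━━━━━━━━━━━━━━━━━━┓                      
bContainer                 ┃                      
━━━━━━━━━━━━━┓─────────────┨                      
quencer      ┃auth.py │ con┃                      
─────────────┨─────────────┃                      
2345678901   ┃             ┃                      
·······█·█   ┃on           ┃                      
···█·····█   ┃ "localhost" ┃                      
···█·····█   ┃             ┃                      
··█·██·██·   ┃             ┃                      
·█··█·····   ┃             ┃                      
━━━━━━━━━━━━━┛             ┃                      
ug = "info"                ┃                      
                           ┃                      
                           ┃                      
                           ┃                      
━━━━━━━━━━━━━━━━━━━━━━━━━━━┛                      
                                                  


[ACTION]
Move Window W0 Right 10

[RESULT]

      ┏━━━━━━━━━━━━━━━━━━━━━━━━━━━━━━┓            
      ┃ TabContainer                 ┃            
━━━━━━━━━━━━━┓───────────────────────┨            
quencer      ┃gs.toml]│ auth.py │ con┃            
─────────────┨───────────────────────┃            
2345678901   ┃                       ┃            
·······█·█   ┃onfiguration           ┃            
···█·····█   ┃nections = "localhost" ┃            
···█·····█   ┃ssl = 100              ┃            
··█·██·██·   ┃el = 4                 ┃            
·█··█·····   ┃ = 8080                ┃            
━━━━━━━━━━━━━┛ = 1024                ┃            
      ┃debug = "info"                ┃            
      ┃                              ┃            
      ┃                              ┃            
      ┃                              ┃            
      ┗━━━━━━━━━━━━━━━━━━━━━━━━━━━━━━┛            
                                                  


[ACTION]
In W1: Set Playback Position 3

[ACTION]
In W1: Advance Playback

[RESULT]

      ┏━━━━━━━━━━━━━━━━━━━━━━━━━━━━━━┓            
      ┃ TabContainer                 ┃            
━━━━━━━━━━━━━┓───────────────────────┨            
quencer      ┃gs.toml]│ auth.py │ con┃            
─────────────┨───────────────────────┃            
23▼5678901   ┃                       ┃            
·······█·█   ┃onfiguration           ┃            
···█·····█   ┃nections = "localhost" ┃            
···█·····█   ┃ssl = 100              ┃            
··█·██·██·   ┃el = 4                 ┃            
·█··█·····   ┃ = 8080                ┃            
━━━━━━━━━━━━━┛ = 1024                ┃            
      ┃debug = "info"                ┃            
      ┃                              ┃            
      ┃                              ┃            
      ┃                              ┃            
      ┗━━━━━━━━━━━━━━━━━━━━━━━━━━━━━━┛            
                                                  


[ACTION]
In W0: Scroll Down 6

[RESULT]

      ┏━━━━━━━━━━━━━━━━━━━━━━━━━━━━━━┓            
      ┃ TabContainer                 ┃            
━━━━━━━━━━━━━┓───────────────────────┨            
quencer      ┃gs.toml]│ auth.py │ con┃            
─────────────┨───────────────────────┃            
23▼5678901   ┃ = 1024                ┃            
·······█·█   ┃ "info"                ┃            
···█·····█   ┃                       ┃            
···█·····█   ┃                       ┃            
··█·██·██·   ┃                       ┃            
·█··█·····   ┃                       ┃            
━━━━━━━━━━━━━┛                       ┃            
      ┃                              ┃            
      ┃                              ┃            
      ┃                              ┃            
      ┃                              ┃            
      ┗━━━━━━━━━━━━━━━━━━━━━━━━━━━━━━┛            
                                                  


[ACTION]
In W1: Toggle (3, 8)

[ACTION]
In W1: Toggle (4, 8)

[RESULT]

      ┏━━━━━━━━━━━━━━━━━━━━━━━━━━━━━━┓            
      ┃ TabContainer                 ┃            
━━━━━━━━━━━━━┓───────────────────────┨            
quencer      ┃gs.toml]│ auth.py │ con┃            
─────────────┨───────────────────────┃            
23▼5678901   ┃ = 1024                ┃            
·······█·█   ┃ "info"                ┃            
···█·····█   ┃                       ┃            
···█·····█   ┃                       ┃            
··█·█████·   ┃                       ┃            
·█··█·█···   ┃                       ┃            
━━━━━━━━━━━━━┛                       ┃            
      ┃                              ┃            
      ┃                              ┃            
      ┃                              ┃            
      ┃                              ┃            
      ┗━━━━━━━━━━━━━━━━━━━━━━━━━━━━━━┛            
                                                  


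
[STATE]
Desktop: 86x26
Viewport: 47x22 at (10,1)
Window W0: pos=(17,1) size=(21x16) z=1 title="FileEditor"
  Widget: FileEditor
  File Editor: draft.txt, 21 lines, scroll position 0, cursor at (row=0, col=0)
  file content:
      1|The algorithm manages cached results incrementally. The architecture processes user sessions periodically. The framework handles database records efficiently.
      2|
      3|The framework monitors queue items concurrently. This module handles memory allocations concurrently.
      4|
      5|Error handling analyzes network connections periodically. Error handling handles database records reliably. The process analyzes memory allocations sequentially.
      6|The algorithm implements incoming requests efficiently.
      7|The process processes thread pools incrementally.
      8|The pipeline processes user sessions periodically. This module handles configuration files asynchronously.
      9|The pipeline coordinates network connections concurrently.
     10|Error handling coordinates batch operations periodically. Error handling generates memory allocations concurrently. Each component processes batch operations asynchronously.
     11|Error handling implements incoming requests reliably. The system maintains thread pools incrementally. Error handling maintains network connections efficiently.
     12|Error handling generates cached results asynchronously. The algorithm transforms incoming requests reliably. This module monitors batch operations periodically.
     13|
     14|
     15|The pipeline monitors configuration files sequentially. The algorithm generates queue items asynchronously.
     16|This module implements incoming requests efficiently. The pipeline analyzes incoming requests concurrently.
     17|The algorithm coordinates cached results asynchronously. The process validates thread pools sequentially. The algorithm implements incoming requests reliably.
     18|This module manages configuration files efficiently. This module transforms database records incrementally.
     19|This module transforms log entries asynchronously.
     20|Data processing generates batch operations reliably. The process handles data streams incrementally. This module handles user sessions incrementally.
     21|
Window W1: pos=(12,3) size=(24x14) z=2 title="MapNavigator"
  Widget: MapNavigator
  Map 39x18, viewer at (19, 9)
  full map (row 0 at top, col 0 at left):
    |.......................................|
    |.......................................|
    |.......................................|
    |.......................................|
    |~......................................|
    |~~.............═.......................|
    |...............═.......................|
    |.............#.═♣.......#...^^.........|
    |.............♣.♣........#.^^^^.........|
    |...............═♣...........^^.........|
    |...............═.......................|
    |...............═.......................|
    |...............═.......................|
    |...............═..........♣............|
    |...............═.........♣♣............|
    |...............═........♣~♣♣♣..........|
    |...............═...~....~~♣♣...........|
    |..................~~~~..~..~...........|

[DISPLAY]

       ┏━━━━━━━━━━━━━━━━━━━┓                   
       ┃ FileEditor        ┃                   
  ┏━━━━━━━━━━━━━━━━━━━━━━┓─┨                   
  ┃ MapNavigator         ┃▲┃                   
  ┠──────────────────────┨█┃                   
  ┃......................┃░┃                   
  ┃.......═..............┃░┃                   
  ┃.......═..............┃░┃                   
  ┃.....#.═♣.......#...^^┃░┃                   
  ┃.....♣.♣........#.^^^^┃░┃                   
  ┃.......═♣..@........^^┃░┃                   
  ┃.......═..............┃░┃                   
  ┃.......═..............┃░┃                   
  ┃.......═..............┃░┃                   
  ┃.......═..........♣...┃▼┃                   
  ┗━━━━━━━━━━━━━━━━━━━━━━┛━┛                   
                                               
                                               
                                               
                                               
                                               
                                               


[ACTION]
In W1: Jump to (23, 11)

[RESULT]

       ┏━━━━━━━━━━━━━━━━━━━┓                   
       ┃ FileEditor        ┃                   
  ┏━━━━━━━━━━━━━━━━━━━━━━┓─┨                   
  ┃ MapNavigator         ┃▲┃                   
  ┠──────────────────────┨█┃                   
  ┃...═..................┃░┃                   
  ┃.#.═♣.......#...^^....┃░┃                   
  ┃.♣.♣........#.^^^^....┃░┃                   
  ┃...═♣...........^^....┃░┃                   
  ┃...═..................┃░┃                   
  ┃...═.......@..........┃░┃                   
  ┃...═..................┃░┃                   
  ┃...═..........♣.......┃░┃                   
  ┃...═.........♣♣.......┃░┃                   
  ┃...═........♣~♣♣♣.....┃▼┃                   
  ┗━━━━━━━━━━━━━━━━━━━━━━┛━┛                   
                                               
                                               
                                               
                                               
                                               
                                               


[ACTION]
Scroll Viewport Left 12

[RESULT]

                 ┏━━━━━━━━━━━━━━━━━━━┓         
                 ┃ FileEditor        ┃         
            ┏━━━━━━━━━━━━━━━━━━━━━━┓─┨         
            ┃ MapNavigator         ┃▲┃         
            ┠──────────────────────┨█┃         
            ┃...═..................┃░┃         
            ┃.#.═♣.......#...^^....┃░┃         
            ┃.♣.♣........#.^^^^....┃░┃         
            ┃...═♣...........^^....┃░┃         
            ┃...═..................┃░┃         
            ┃...═.......@..........┃░┃         
            ┃...═..................┃░┃         
            ┃...═..........♣.......┃░┃         
            ┃...═.........♣♣.......┃░┃         
            ┃...═........♣~♣♣♣.....┃▼┃         
            ┗━━━━━━━━━━━━━━━━━━━━━━┛━┛         
                                               
                                               
                                               
                                               
                                               
                                               


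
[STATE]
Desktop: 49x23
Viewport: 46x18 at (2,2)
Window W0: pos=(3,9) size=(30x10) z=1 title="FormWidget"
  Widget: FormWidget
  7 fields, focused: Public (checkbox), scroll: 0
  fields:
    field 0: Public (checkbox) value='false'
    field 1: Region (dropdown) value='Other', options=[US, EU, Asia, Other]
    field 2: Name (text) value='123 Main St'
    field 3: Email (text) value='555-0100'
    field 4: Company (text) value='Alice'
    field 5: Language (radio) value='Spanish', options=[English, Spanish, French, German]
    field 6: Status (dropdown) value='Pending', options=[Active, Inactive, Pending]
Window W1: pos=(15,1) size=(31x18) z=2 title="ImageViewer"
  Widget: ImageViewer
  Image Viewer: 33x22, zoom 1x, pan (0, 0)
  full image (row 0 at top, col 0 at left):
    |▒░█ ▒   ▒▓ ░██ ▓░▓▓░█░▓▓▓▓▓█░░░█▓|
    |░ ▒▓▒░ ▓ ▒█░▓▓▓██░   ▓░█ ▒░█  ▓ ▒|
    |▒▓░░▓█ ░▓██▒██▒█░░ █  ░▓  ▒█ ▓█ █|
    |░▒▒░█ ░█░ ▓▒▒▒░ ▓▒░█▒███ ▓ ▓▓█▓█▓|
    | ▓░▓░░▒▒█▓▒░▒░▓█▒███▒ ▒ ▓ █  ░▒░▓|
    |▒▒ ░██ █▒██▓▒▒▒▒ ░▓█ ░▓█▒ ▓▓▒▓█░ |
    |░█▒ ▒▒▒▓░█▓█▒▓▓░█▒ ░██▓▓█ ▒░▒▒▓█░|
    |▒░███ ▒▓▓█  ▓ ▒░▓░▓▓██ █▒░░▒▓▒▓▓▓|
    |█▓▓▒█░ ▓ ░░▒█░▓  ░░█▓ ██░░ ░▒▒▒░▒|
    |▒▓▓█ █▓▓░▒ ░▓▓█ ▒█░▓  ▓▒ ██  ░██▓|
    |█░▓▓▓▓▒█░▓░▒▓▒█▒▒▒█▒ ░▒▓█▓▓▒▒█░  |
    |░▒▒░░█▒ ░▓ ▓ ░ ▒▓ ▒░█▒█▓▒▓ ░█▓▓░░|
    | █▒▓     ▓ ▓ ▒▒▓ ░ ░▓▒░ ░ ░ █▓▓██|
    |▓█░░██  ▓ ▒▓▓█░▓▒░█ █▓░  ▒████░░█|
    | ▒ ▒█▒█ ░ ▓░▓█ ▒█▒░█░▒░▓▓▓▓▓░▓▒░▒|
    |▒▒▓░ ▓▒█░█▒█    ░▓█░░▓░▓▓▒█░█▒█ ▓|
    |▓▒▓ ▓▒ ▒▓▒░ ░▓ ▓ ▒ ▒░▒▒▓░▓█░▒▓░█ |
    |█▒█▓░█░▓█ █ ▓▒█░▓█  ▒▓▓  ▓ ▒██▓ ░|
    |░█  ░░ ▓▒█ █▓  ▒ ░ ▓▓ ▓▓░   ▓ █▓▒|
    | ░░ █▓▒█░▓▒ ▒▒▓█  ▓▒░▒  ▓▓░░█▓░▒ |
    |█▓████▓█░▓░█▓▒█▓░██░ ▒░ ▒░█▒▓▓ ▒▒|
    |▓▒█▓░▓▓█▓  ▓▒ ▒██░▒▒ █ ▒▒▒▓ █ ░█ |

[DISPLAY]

             ┃ ImageViewer                 ┃  
             ┠─────────────────────────────┨  
             ┃▒░█ ▒   ▒▓ ░██ ▓░▓▓░█░▓▓▓▓▓█░┃  
             ┃░ ▒▓▒░ ▓ ▒█░▓▓▓██░   ▓░█ ▒░█ ┃  
             ┃▒▓░░▓█ ░▓██▒██▒█░░ █  ░▓  ▒█ ┃  
             ┃░▒▒░█ ░█░ ▓▒▒▒░ ▓▒░█▒███ ▓ ▓▓┃  
             ┃ ▓░▓░░▒▒█▓▒░▒░▓█▒███▒ ▒ ▓ █  ┃  
 ┏━━━━━━━━━━━┃▒▒ ░██ █▒██▓▒▒▒▒ ░▓█ ░▓█▒ ▓▓▒┃  
 ┃ FormWidget┃░█▒ ▒▒▒▓░█▓█▒▓▓░█▒ ░██▓▓█ ▒░▒┃  
 ┠───────────┃▒░███ ▒▓▓█  ▓ ▒░▓░▓▓██ █▒░░▒▓┃  
 ┃> Public:  ┃█▓▓▒█░ ▓ ░░▒█░▓  ░░█▓ ██░░ ░▒┃  
 ┃  Region:  ┃▒▓▓█ █▓▓░▒ ░▓▓█ ▒█░▓  ▓▒ ██  ┃  
 ┃  Name:    ┃█░▓▓▓▓▒█░▓░▒▓▒█▒▒▒█▒ ░▒▓█▓▓▒▒┃  
 ┃  Email:   ┃░▒▒░░█▒ ░▓ ▓ ░ ▒▓ ▒░█▒█▓▒▓ ░█┃  
 ┃  Company: ┃ █▒▓     ▓ ▓ ▒▒▓ ░ ░▓▒░ ░ ░ █┃  
 ┃  Language:┃▓█░░██  ▓ ▒▓▓█░▓▒░█ █▓░  ▒███┃  
 ┗━━━━━━━━━━━┗━━━━━━━━━━━━━━━━━━━━━━━━━━━━━┛  
                                              


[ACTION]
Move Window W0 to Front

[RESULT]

             ┃ ImageViewer                 ┃  
             ┠─────────────────────────────┨  
             ┃▒░█ ▒   ▒▓ ░██ ▓░▓▓░█░▓▓▓▓▓█░┃  
             ┃░ ▒▓▒░ ▓ ▒█░▓▓▓██░   ▓░█ ▒░█ ┃  
             ┃▒▓░░▓█ ░▓██▒██▒█░░ █  ░▓  ▒█ ┃  
             ┃░▒▒░█ ░█░ ▓▒▒▒░ ▓▒░█▒███ ▓ ▓▓┃  
             ┃ ▓░▓░░▒▒█▓▒░▒░▓█▒███▒ ▒ ▓ █  ┃  
 ┏━━━━━━━━━━━━━━━━━━━━━━━━━━━━┓░▓█ ░▓█▒ ▓▓▒┃  
 ┃ FormWidget                 ┃▒ ░██▓▓█ ▒░▒┃  
 ┠────────────────────────────┨░▓▓██ █▒░░▒▓┃  
 ┃> Public:     [ ]           ┃░░█▓ ██░░ ░▒┃  
 ┃  Region:     [Other      ▼]┃█░▓  ▓▒ ██  ┃  
 ┃  Name:       [123 Main St ]┃▒█▒ ░▒▓█▓▓▒▒┃  
 ┃  Email:      [555-0100    ]┃ ▒░█▒█▓▒▓ ░█┃  
 ┃  Company:    [Alice       ]┃░ ░▓▒░ ░ ░ █┃  
 ┃  Language:   ( ) English  (┃░█ █▓░  ▒███┃  
 ┗━━━━━━━━━━━━━━━━━━━━━━━━━━━━┛━━━━━━━━━━━━┛  
                                              


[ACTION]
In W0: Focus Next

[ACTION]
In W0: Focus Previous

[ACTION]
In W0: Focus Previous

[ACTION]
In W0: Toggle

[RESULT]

             ┃ ImageViewer                 ┃  
             ┠─────────────────────────────┨  
             ┃▒░█ ▒   ▒▓ ░██ ▓░▓▓░█░▓▓▓▓▓█░┃  
             ┃░ ▒▓▒░ ▓ ▒█░▓▓▓██░   ▓░█ ▒░█ ┃  
             ┃▒▓░░▓█ ░▓██▒██▒█░░ █  ░▓  ▒█ ┃  
             ┃░▒▒░█ ░█░ ▓▒▒▒░ ▓▒░█▒███ ▓ ▓▓┃  
             ┃ ▓░▓░░▒▒█▓▒░▒░▓█▒███▒ ▒ ▓ █  ┃  
 ┏━━━━━━━━━━━━━━━━━━━━━━━━━━━━┓░▓█ ░▓█▒ ▓▓▒┃  
 ┃ FormWidget                 ┃▒ ░██▓▓█ ▒░▒┃  
 ┠────────────────────────────┨░▓▓██ █▒░░▒▓┃  
 ┃  Public:     [ ]           ┃░░█▓ ██░░ ░▒┃  
 ┃  Region:     [Other      ▼]┃█░▓  ▓▒ ██  ┃  
 ┃  Name:       [123 Main St ]┃▒█▒ ░▒▓█▓▓▒▒┃  
 ┃  Email:      [555-0100    ]┃ ▒░█▒█▓▒▓ ░█┃  
 ┃  Company:    [Alice       ]┃░ ░▓▒░ ░ ░ █┃  
 ┃  Language:   ( ) English  (┃░█ █▓░  ▒███┃  
 ┗━━━━━━━━━━━━━━━━━━━━━━━━━━━━┛━━━━━━━━━━━━┛  
                                              


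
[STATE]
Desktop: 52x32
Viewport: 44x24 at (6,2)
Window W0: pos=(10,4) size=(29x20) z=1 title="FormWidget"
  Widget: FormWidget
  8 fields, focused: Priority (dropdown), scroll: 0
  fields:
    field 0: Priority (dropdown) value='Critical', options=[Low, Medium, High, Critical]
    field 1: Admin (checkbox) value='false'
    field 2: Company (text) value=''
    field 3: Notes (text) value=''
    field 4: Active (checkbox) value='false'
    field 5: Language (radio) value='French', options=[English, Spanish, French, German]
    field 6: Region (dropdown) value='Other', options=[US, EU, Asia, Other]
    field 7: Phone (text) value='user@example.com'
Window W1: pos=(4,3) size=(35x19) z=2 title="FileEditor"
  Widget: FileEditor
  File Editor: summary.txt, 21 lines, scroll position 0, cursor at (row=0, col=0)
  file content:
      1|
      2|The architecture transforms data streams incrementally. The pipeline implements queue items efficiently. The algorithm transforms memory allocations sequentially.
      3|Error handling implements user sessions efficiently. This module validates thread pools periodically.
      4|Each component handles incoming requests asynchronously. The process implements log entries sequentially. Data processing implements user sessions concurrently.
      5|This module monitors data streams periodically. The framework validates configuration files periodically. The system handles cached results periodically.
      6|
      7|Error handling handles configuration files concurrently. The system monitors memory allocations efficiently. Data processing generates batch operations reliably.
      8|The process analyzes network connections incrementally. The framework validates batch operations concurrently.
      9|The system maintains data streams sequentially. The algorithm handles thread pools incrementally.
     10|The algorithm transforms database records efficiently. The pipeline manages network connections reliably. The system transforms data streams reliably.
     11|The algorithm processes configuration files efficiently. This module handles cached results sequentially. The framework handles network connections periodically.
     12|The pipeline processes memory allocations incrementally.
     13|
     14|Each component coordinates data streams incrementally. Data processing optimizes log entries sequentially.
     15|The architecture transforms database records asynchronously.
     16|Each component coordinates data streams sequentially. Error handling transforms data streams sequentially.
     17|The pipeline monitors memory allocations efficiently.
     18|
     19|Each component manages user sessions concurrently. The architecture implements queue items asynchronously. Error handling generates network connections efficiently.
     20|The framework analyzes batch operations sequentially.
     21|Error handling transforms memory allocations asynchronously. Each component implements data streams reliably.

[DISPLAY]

                                            
━━━━━━━━━━━━━━━━━━━━━━━━━━━━━━━━┓           
FileEditor                      ┃           
────────────────────────────────┨           
                               ▲┃           
he architecture transforms data█┃           
rror handling implements user s░┃           
ach component handles incoming ░┃           
his module monitors data stream░┃           
                               ░┃           
rror handling handles configura░┃           
he process analyzes network con░┃           
he system maintains data stream░┃           
he algorithm transforms databas░┃           
he algorithm processes configur░┃           
he pipeline processes memory al░┃           
                               ░┃           
ach component coordinates data ░┃           
he architecture transforms data▼┃           
━━━━━━━━━━━━━━━━━━━━━━━━━━━━━━━━┛           
    ┃                           ┃           
    ┗━━━━━━━━━━━━━━━━━━━━━━━━━━━┛           
                                            
                                            


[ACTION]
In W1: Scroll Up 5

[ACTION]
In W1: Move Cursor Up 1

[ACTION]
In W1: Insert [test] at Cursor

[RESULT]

                                            
━━━━━━━━━━━━━━━━━━━━━━━━━━━━━━━━┓           
FileEditor                      ┃           
────────────────────────────────┨           
est█                           ▲┃           
he architecture transforms data█┃           
rror handling implements user s░┃           
ach component handles incoming ░┃           
his module monitors data stream░┃           
                               ░┃           
rror handling handles configura░┃           
he process analyzes network con░┃           
he system maintains data stream░┃           
he algorithm transforms databas░┃           
he algorithm processes configur░┃           
he pipeline processes memory al░┃           
                               ░┃           
ach component coordinates data ░┃           
he architecture transforms data▼┃           
━━━━━━━━━━━━━━━━━━━━━━━━━━━━━━━━┛           
    ┃                           ┃           
    ┗━━━━━━━━━━━━━━━━━━━━━━━━━━━┛           
                                            
                                            


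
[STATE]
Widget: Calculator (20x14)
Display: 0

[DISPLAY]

                   0
┌───┬───┬───┬───┐   
│ 7 │ 8 │ 9 │ ÷ │   
├───┼───┼───┼───┤   
│ 4 │ 5 │ 6 │ × │   
├───┼───┼───┼───┤   
│ 1 │ 2 │ 3 │ - │   
├───┼───┼───┼───┤   
│ 0 │ . │ = │ + │   
├───┼───┼───┼───┤   
│ C │ MC│ MR│ M+│   
└───┴───┴───┴───┘   
                    
                    


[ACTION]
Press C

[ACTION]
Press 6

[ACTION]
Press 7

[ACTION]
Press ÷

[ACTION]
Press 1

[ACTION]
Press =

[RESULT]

                  67
┌───┬───┬───┬───┐   
│ 7 │ 8 │ 9 │ ÷ │   
├───┼───┼───┼───┤   
│ 4 │ 5 │ 6 │ × │   
├───┼───┼───┼───┤   
│ 1 │ 2 │ 3 │ - │   
├───┼───┼───┼───┤   
│ 0 │ . │ = │ + │   
├───┼───┼───┼───┤   
│ C │ MC│ MR│ M+│   
└───┴───┴───┴───┘   
                    
                    
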